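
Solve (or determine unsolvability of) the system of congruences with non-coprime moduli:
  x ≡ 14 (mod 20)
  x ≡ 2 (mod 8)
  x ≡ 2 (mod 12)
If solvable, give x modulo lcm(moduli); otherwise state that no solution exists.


Moduli 20, 8, 12 are not pairwise coprime, so CRT works modulo lcm(m_i) when all pairwise compatibility conditions hold.
Pairwise compatibility: gcd(m_i, m_j) must divide a_i - a_j for every pair.
Merge one congruence at a time:
  Start: x ≡ 14 (mod 20).
  Combine with x ≡ 2 (mod 8): gcd(20, 8) = 4; 2 - 14 = -12, which IS divisible by 4, so compatible.
    Write x = 14 + 20·t and substitute into x ≡ 2 (mod 8): 20·t ≡ 2 − 14 = -12 (mod 8).
    Divide the congruence (and modulus) by g = 4: 5·t ≡ -3 (mod 2).
    Reduce coefficients mod 2: 1·t ≡ 1 (mod 2).
    So t ≡ 1 (mod 2).
    Then x = 14 + 20·1 = 34, valid modulo lcm(20, 8) = 40: x ≡ 34 (mod 40).
  Combine with x ≡ 2 (mod 12): gcd(40, 12) = 4; 2 - 34 = -32, which IS divisible by 4, so compatible.
    Write x = 34 + 40·t and substitute into x ≡ 2 (mod 12): 40·t ≡ 2 − 34 = -32 (mod 12).
    Divide the congruence (and modulus) by g = 4: 10·t ≡ -8 (mod 3).
    Reduce coefficients mod 3: 1·t ≡ 1 (mod 3).
    So t ≡ 1 (mod 3).
    Then x = 34 + 40·1 = 74, valid modulo lcm(40, 12) = 120: x ≡ 74 (mod 120).
Verify: 74 mod 20 = 14, 74 mod 8 = 2, 74 mod 12 = 2.

x ≡ 74 (mod 120).


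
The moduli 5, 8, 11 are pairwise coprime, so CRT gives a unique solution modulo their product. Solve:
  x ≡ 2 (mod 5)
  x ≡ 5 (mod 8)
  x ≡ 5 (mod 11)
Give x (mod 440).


Moduli 5, 8, 11 are pairwise coprime; by CRT there is a unique solution modulo M = 5 · 8 · 11 = 440.
Solve pairwise, accumulating the modulus:
  Start with x ≡ 2 (mod 5).
  Combine with x ≡ 5 (mod 8): since gcd(5, 8) = 1, we get a unique residue mod 40.
    Write x = 2 + 5·t and substitute into x ≡ 5 (mod 8): 5·t ≡ 5 − 2 = 3 (mod 8).
    The inverse of 5 mod 8 is 5 (since 5·5 = 25 = 3·8 + 1), so t ≡ 5·3 = 15 ≡ 7 (mod 8).
    Then x = 2 + 5·7 = 37, valid modulo lcm(5, 8) = 40: x ≡ 37 (mod 40).
  Combine with x ≡ 5 (mod 11): since gcd(40, 11) = 1, we get a unique residue mod 440.
    Write x = 37 + 40·t and substitute into x ≡ 5 (mod 11): 40·t ≡ 5 − 37 = -32 (mod 11).
    Reduce coefficients mod 11: 7·t ≡ 1 (mod 11).
    The inverse of 7 mod 11 is 8 (since 7·8 = 56 = 5·11 + 1), so t ≡ 8·1 = 8 ≡ 8 (mod 11).
    Then x = 37 + 40·8 = 357, valid modulo lcm(40, 11) = 440: x ≡ 357 (mod 440).
Verify: 357 mod 5 = 2 ✓, 357 mod 8 = 5 ✓, 357 mod 11 = 5 ✓.

x ≡ 357 (mod 440).


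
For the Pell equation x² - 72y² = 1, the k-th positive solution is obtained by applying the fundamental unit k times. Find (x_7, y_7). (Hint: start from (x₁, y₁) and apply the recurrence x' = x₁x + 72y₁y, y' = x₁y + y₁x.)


Step 1: Find the fundamental solution (x₁, y₁) of x² - 72y² = 1.
  Expand √72 as a continued fraction. a₀ = ⌊√72⌋ = 8; iterate m_{k+1} = d_k·a_k − m_k, d_{k+1} = (72 − m_{k+1}²)/d_k, a_{k+1} = ⌊(a₀ + m_{k+1})/d_{k+1}⌋ (starting m₀ = 0, d₀ = 1), with convergents p_k = a_k·p_{k-1} + p_{k-2}, q_k = a_k·q_{k-1} + q_{k-2} (p₋₁ = 1, q₋₁ = 0):
  k = 0: a₀ = 8; p₀/q₀ = 8/1; p₀² − 72·q₀² = 64 − 72 = -8.
  k = 1: m = 8, d = 8, a = ⌊(8 + 8)/8⌋ = 2; p/q = (2·8 + 1)/(2·1 + 0) = 17/2; p² − 72·q² = 289 − 288 = 1.
  The first convergent with p² − 72·q² = 1 gives the fundamental solution (x₁, y₁) = (17, 2).
Step 2: Apply the recurrence (x_{n+1}, y_{n+1}) = (x₁x_n + 72y₁y_n, x₁y_n + y₁x_n) repeatedly.
  From (x_1, y_1) = (17, 2): x_2 = 17·17 + 72·2·2 = 577; y_2 = 17·2 + 2·17 = 68.
  From (x_2, y_2) = (577, 68): x_3 = 17·577 + 72·2·68 = 19601; y_3 = 17·68 + 2·577 = 2310.
  From (x_3, y_3) = (19601, 2310): x_4 = 17·19601 + 72·2·2310 = 665857; y_4 = 17·2310 + 2·19601 = 78472.
  From (x_4, y_4) = (665857, 78472): x_5 = 17·665857 + 72·2·78472 = 22619537; y_5 = 17·78472 + 2·665857 = 2665738.
  From (x_5, y_5) = (22619537, 2665738): x_6 = 17·22619537 + 72·2·2665738 = 768398401; y_6 = 17·2665738 + 2·22619537 = 90556620.
  From (x_6, y_6) = (768398401, 90556620): x_7 = 17·768398401 + 72·2·90556620 = 26102926097; y_7 = 17·90556620 + 2·768398401 = 3076259342.
Step 3: Verify x_7² - 72·y_7² = 681362750825443653409 - 681362750825443653408 = 1 (should be 1). ✓

(x_1, y_1) = (17, 2); (x_7, y_7) = (26102926097, 3076259342).


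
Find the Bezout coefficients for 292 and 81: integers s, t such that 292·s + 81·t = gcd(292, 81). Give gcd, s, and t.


Euclidean algorithm on (292, 81) — divide until remainder is 0:
  292 = 3 · 81 + 49
  81 = 1 · 49 + 32
  49 = 1 · 32 + 17
  32 = 1 · 17 + 15
  17 = 1 · 15 + 2
  15 = 7 · 2 + 1
  2 = 2 · 1 + 0
gcd(292, 81) = 1.
Track Bezout coefficients alongside the remainders: start with r₀ = 292 = a·1 + b·0 (s = 1, t = 0) and r₁ = 81 = a·0 + b·1 (s = 0, t = 1); each new remainder r_{k+1} = r_{k-1} − q_k·r_k inherits s_{k+1} = s_{k-1} − q_k·s_k, t_{k+1} = t_{k-1} − q_k·t_k, so r_k = a·s_k + b·t_k at every step:
  q = 3: r = 49, s = 1 − 3·0 = 1, t = 0 − 3·1 = -3  (check: 292·1 + 81·(-3) = 49)
  q = 1: r = 32, s = 0 − 1·1 = -1, t = 1 − 1·(-3) = 4  (check: 292·(-1) + 81·4 = 32)
  q = 1: r = 17, s = 1 − 1·(-1) = 2, t = -3 − 1·4 = -7  (check: 292·2 + 81·(-7) = 17)
  q = 1: r = 15, s = -1 − 1·2 = -3, t = 4 − 1·(-7) = 11  (check: 292·(-3) + 81·11 = 15)
  q = 1: r = 2, s = 2 − 1·(-3) = 5, t = -7 − 1·11 = -18  (check: 292·5 + 81·(-18) = 2)
  q = 7: r = 1, s = -3 − 7·5 = -38, t = 11 − 7·(-18) = 137  (check: 292·(-38) + 81·137 = 1)
The row with r = 1 (the gcd) gives the Bezout coefficients s = -38, t = 137.
Result: 292 · (-38) + 81 · (137) = 1.

gcd(292, 81) = 1; s = -38, t = 137 (check: 292·(-38) + 81·137 = 1).


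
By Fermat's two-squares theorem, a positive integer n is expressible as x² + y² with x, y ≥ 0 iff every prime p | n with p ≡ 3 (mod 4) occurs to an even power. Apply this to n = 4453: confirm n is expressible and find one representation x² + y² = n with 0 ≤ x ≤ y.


Step 1: Factor n = 4453 = 61 · 73.
Step 2: Check the mod-4 condition on each prime factor: 61 ≡ 1 (mod 4), exponent 1; 73 ≡ 1 (mod 4), exponent 1.
All primes ≡ 3 (mod 4) appear to even exponent (or don't appear), so by the two-squares theorem n IS expressible as a sum of two squares.
Step 3: Build a representation. Here n = 61 · 73 is a product of primes ≡ 1 (mod 4). Each prime p ≡ 1 (mod 4) is itself a sum of two squares; find a² by testing p − a² for a perfect square:
  61: 61 − 1² = 60, 61 − 2² = 57, 61 − 3² = 52, 61 − 4² = 45, 61 − 5² = 36 = 6² ⇒ 61 = 5² + 6².
  73: 73 − 1² = 72, 73 − 2² = 69, 73 − 3² = 64 = 8² ⇒ 73 = 3² + 8².
  Combine using the Brahmagupta–Fibonacci identity (a² + b²)(c² + d²) = (ac − bd)² + (ad + bc)² = (ac + bd)² + (ad − bc)²:
  61 · 73 = 4453: from (5² + 6²)(3² + 8²), take (5·3 − 6·8, 5·8 + 6·3) = (15 − 48, 40 + 18) = (-33, 58); dropping signs (only squares matter) gives (33, 58); check 33² + 58² = 1089 + 3364 = 4453 ✓.
Step 4: Order so x ≤ y and verify: 33² + 58² = 1089 + 3364 = 4453 = n. ✓

n = 4453 = 33² + 58² (one valid representation with x ≤ y).


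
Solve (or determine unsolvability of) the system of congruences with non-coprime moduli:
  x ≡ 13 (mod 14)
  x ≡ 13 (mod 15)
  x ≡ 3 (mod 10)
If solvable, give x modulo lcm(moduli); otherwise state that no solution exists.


Moduli 14, 15, 10 are not pairwise coprime, so CRT works modulo lcm(m_i) when all pairwise compatibility conditions hold.
Pairwise compatibility: gcd(m_i, m_j) must divide a_i - a_j for every pair.
Merge one congruence at a time:
  Start: x ≡ 13 (mod 14).
  Combine with x ≡ 13 (mod 15): gcd(14, 15) = 1; 13 - 13 = 0, which IS divisible by 1, so compatible.
    Write x = 13 + 14·t and substitute into x ≡ 13 (mod 15): 14·t ≡ 13 − 13 = 0 (mod 15).
    The inverse of 14 mod 15 is 14 (since 14·14 = 196 = 13·15 + 1), so t ≡ 14·0 = 0 ≡ 0 (mod 15).
    Then x = 13 + 14·0 = 13, valid modulo lcm(14, 15) = 210: x ≡ 13 (mod 210).
  Combine with x ≡ 3 (mod 10): gcd(210, 10) = 10; 3 - 13 = -10, which IS divisible by 10, so compatible.
    Write x = 13 + 210·t and substitute into x ≡ 3 (mod 10): 210·t ≡ 3 − 13 = -10 (mod 10).
    Divide the congruence (and modulus) by g = 10: 21·t ≡ -1 (mod 1).
    Modulo 1 every t works; take t = 0.
    Then x = 13 + 210·0 = 13, valid modulo lcm(210, 10) = 210: x ≡ 13 (mod 210).
Verify: 13 mod 14 = 13, 13 mod 15 = 13, 13 mod 10 = 3.

x ≡ 13 (mod 210).


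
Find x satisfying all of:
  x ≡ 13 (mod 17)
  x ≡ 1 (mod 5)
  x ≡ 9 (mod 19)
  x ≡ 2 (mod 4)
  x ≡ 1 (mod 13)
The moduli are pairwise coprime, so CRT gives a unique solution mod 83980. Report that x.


Product of moduli M = 17 · 5 · 19 · 4 · 13 = 83980.
Merge one congruence at a time:
  Start: x ≡ 13 (mod 17).
  Combine with x ≡ 1 (mod 5); new modulus lcm = 85.
    Write x = 13 + 17·t and substitute into x ≡ 1 (mod 5): 17·t ≡ 1 − 13 = -12 (mod 5).
    Reduce coefficients mod 5: 2·t ≡ 3 (mod 5).
    The inverse of 2 mod 5 is 3 (since 2·3 = 6 = 1·5 + 1), so t ≡ 3·3 = 9 ≡ 4 (mod 5).
    Then x = 13 + 17·4 = 81, valid modulo lcm(17, 5) = 85: x ≡ 81 (mod 85).
  Combine with x ≡ 9 (mod 19); new modulus lcm = 1615.
    Write x = 81 + 85·t and substitute into x ≡ 9 (mod 19): 85·t ≡ 9 − 81 = -72 (mod 19).
    Reduce coefficients mod 19: 9·t ≡ 4 (mod 19).
    The inverse of 9 mod 19 is 17 (since 9·17 = 153 = 8·19 + 1), so t ≡ 17·4 = 68 ≡ 11 (mod 19).
    Then x = 81 + 85·11 = 1016, valid modulo lcm(85, 19) = 1615: x ≡ 1016 (mod 1615).
  Combine with x ≡ 2 (mod 4); new modulus lcm = 6460.
    Write x = 1016 + 1615·t and substitute into x ≡ 2 (mod 4): 1615·t ≡ 2 − 1016 = -1014 (mod 4).
    Reduce coefficients mod 4: 3·t ≡ 2 (mod 4).
    The inverse of 3 mod 4 is 3 (since 3·3 = 9 = 2·4 + 1), so t ≡ 3·2 = 6 ≡ 2 (mod 4).
    Then x = 1016 + 1615·2 = 4246, valid modulo lcm(1615, 4) = 6460: x ≡ 4246 (mod 6460).
  Combine with x ≡ 1 (mod 13); new modulus lcm = 83980.
    Write x = 4246 + 6460·t and substitute into x ≡ 1 (mod 13): 6460·t ≡ 1 − 4246 = -4245 (mod 13).
    Reduce coefficients mod 13: 12·t ≡ 6 (mod 13).
    The inverse of 12 mod 13 is 12 (since 12·12 = 144 = 11·13 + 1), so t ≡ 12·6 = 72 ≡ 7 (mod 13).
    Then x = 4246 + 6460·7 = 49466, valid modulo lcm(6460, 13) = 83980: x ≡ 49466 (mod 83980).
Verify against each original: 49466 mod 17 = 13, 49466 mod 5 = 1, 49466 mod 19 = 9, 49466 mod 4 = 2, 49466 mod 13 = 1.

x ≡ 49466 (mod 83980).


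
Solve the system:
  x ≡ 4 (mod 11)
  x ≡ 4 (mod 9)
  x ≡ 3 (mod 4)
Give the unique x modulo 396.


Moduli 11, 9, 4 are pairwise coprime; by CRT there is a unique solution modulo M = 11 · 9 · 4 = 396.
Solve pairwise, accumulating the modulus:
  Start with x ≡ 4 (mod 11).
  Combine with x ≡ 4 (mod 9): since gcd(11, 9) = 1, we get a unique residue mod 99.
    Write x = 4 + 11·t and substitute into x ≡ 4 (mod 9): 11·t ≡ 4 − 4 = 0 (mod 9).
    Reduce coefficients mod 9: 2·t ≡ 0 (mod 9).
    The inverse of 2 mod 9 is 5 (since 2·5 = 10 = 1·9 + 1), so t ≡ 5·0 = 0 ≡ 0 (mod 9).
    Then x = 4 + 11·0 = 4, valid modulo lcm(11, 9) = 99: x ≡ 4 (mod 99).
  Combine with x ≡ 3 (mod 4): since gcd(99, 4) = 1, we get a unique residue mod 396.
    Write x = 4 + 99·t and substitute into x ≡ 3 (mod 4): 99·t ≡ 3 − 4 = -1 (mod 4).
    Reduce coefficients mod 4: 3·t ≡ 3 (mod 4).
    The inverse of 3 mod 4 is 3 (since 3·3 = 9 = 2·4 + 1), so t ≡ 3·3 = 9 ≡ 1 (mod 4).
    Then x = 4 + 99·1 = 103, valid modulo lcm(99, 4) = 396: x ≡ 103 (mod 396).
Verify: 103 mod 11 = 4 ✓, 103 mod 9 = 4 ✓, 103 mod 4 = 3 ✓.

x ≡ 103 (mod 396).


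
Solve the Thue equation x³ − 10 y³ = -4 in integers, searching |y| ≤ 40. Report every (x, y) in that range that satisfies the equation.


The equation is x³ - 10y³ = -4. For fixed y, x³ = 10·y³ − 4, so a solution requires the RHS to be a perfect cube.
Strategy: iterate y from -40 to 40, compute RHS = 10·y³ − 4, and check whether it is a (positive or negative) perfect cube.
Check small values of y:
  y = 0: RHS = -4 is not a perfect cube.
  y = 1: RHS = 6 is not a perfect cube.
  y = -1: RHS = -14 is not a perfect cube.
  y = 2: RHS = 76 is not a perfect cube.
  y = -2: RHS = -84 is not a perfect cube.
  y = 3: RHS = 266 is not a perfect cube.
  y = -3: RHS = -274 is not a perfect cube.
Continuing the search up to |y| = 40 finds no solutions either.
No (x, y) in the scanned range satisfies the equation.

No integer solutions with |y| ≤ 40.


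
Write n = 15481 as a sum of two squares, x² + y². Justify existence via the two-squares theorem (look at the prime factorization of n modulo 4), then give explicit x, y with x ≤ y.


Step 1: Factor n = 15481 = 113 · 137.
Step 2: Check the mod-4 condition on each prime factor: 113 ≡ 1 (mod 4), exponent 1; 137 ≡ 1 (mod 4), exponent 1.
All primes ≡ 3 (mod 4) appear to even exponent (or don't appear), so by the two-squares theorem n IS expressible as a sum of two squares.
Step 3: Build a representation. Here n = 113 · 137 is a product of primes ≡ 1 (mod 4). Each prime p ≡ 1 (mod 4) is itself a sum of two squares; find a² by testing p − a² for a perfect square:
  113: 113 − 1² = 112, 113 − 2² = 109, 113 − 3² = 104, 113 − 4² = 97, 113 − 5² = 88, 113 − 6² = 77, 113 − 7² = 64 = 8² ⇒ 113 = 7² + 8².
  137: 137 − 1² = 136, 137 − 2² = 133, 137 − 3² = 128, 137 − 4² = 121 = 11² ⇒ 137 = 4² + 11².
  Combine using the Brahmagupta–Fibonacci identity (a² + b²)(c² + d²) = (ac − bd)² + (ad + bc)² = (ac + bd)² + (ad − bc)²:
  113 · 137 = 15481: from (7² + 8²)(4² + 11²), take (7·4 − 8·11, 7·11 + 8·4) = (28 − 88, 77 + 32) = (-60, 109); dropping signs (only squares matter) gives (60, 109); check 60² + 109² = 3600 + 11881 = 15481 ✓.
Step 4: Order so x ≤ y and verify: 60² + 109² = 3600 + 11881 = 15481 = n. ✓

n = 15481 = 60² + 109² (one valid representation with x ≤ y).


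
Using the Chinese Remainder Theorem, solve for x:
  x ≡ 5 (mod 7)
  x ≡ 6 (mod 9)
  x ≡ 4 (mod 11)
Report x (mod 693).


Moduli 7, 9, 11 are pairwise coprime; by CRT there is a unique solution modulo M = 7 · 9 · 11 = 693.
Solve pairwise, accumulating the modulus:
  Start with x ≡ 5 (mod 7).
  Combine with x ≡ 6 (mod 9): since gcd(7, 9) = 1, we get a unique residue mod 63.
    Write x = 5 + 7·t and substitute into x ≡ 6 (mod 9): 7·t ≡ 6 − 5 = 1 (mod 9).
    The inverse of 7 mod 9 is 4 (since 7·4 = 28 = 3·9 + 1), so t ≡ 4·1 = 4 ≡ 4 (mod 9).
    Then x = 5 + 7·4 = 33, valid modulo lcm(7, 9) = 63: x ≡ 33 (mod 63).
  Combine with x ≡ 4 (mod 11): since gcd(63, 11) = 1, we get a unique residue mod 693.
    Write x = 33 + 63·t and substitute into x ≡ 4 (mod 11): 63·t ≡ 4 − 33 = -29 (mod 11).
    Reduce coefficients mod 11: 8·t ≡ 4 (mod 11).
    The inverse of 8 mod 11 is 7 (since 8·7 = 56 = 5·11 + 1), so t ≡ 7·4 = 28 ≡ 6 (mod 11).
    Then x = 33 + 63·6 = 411, valid modulo lcm(63, 11) = 693: x ≡ 411 (mod 693).
Verify: 411 mod 7 = 5 ✓, 411 mod 9 = 6 ✓, 411 mod 11 = 4 ✓.

x ≡ 411 (mod 693).


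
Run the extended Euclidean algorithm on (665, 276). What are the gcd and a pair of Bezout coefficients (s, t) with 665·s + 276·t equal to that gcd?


Euclidean algorithm on (665, 276) — divide until remainder is 0:
  665 = 2 · 276 + 113
  276 = 2 · 113 + 50
  113 = 2 · 50 + 13
  50 = 3 · 13 + 11
  13 = 1 · 11 + 2
  11 = 5 · 2 + 1
  2 = 2 · 1 + 0
gcd(665, 276) = 1.
Track Bezout coefficients alongside the remainders: start with r₀ = 665 = a·1 + b·0 (s = 1, t = 0) and r₁ = 276 = a·0 + b·1 (s = 0, t = 1); each new remainder r_{k+1} = r_{k-1} − q_k·r_k inherits s_{k+1} = s_{k-1} − q_k·s_k, t_{k+1} = t_{k-1} − q_k·t_k, so r_k = a·s_k + b·t_k at every step:
  q = 2: r = 113, s = 1 − 2·0 = 1, t = 0 − 2·1 = -2  (check: 665·1 + 276·(-2) = 113)
  q = 2: r = 50, s = 0 − 2·1 = -2, t = 1 − 2·(-2) = 5  (check: 665·(-2) + 276·5 = 50)
  q = 2: r = 13, s = 1 − 2·(-2) = 5, t = -2 − 2·5 = -12  (check: 665·5 + 276·(-12) = 13)
  q = 3: r = 11, s = -2 − 3·5 = -17, t = 5 − 3·(-12) = 41  (check: 665·(-17) + 276·41 = 11)
  q = 1: r = 2, s = 5 − 1·(-17) = 22, t = -12 − 1·41 = -53  (check: 665·22 + 276·(-53) = 2)
  q = 5: r = 1, s = -17 − 5·22 = -127, t = 41 − 5·(-53) = 306  (check: 665·(-127) + 276·306 = 1)
The row with r = 1 (the gcd) gives the Bezout coefficients s = -127, t = 306.
Result: 665 · (-127) + 276 · (306) = 1.

gcd(665, 276) = 1; s = -127, t = 306 (check: 665·(-127) + 276·306 = 1).


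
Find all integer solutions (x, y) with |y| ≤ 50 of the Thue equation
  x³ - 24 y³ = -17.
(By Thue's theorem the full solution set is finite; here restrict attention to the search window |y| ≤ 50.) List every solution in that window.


The equation is x³ - 24y³ = -17. For fixed y, x³ = 24·y³ − 17, so a solution requires the RHS to be a perfect cube.
Strategy: iterate y from -50 to 50, compute RHS = 24·y³ − 17, and check whether it is a (positive or negative) perfect cube.
Check small values of y:
  y = 0: RHS = -17 is not a perfect cube.
  y = 1: RHS = 7 is not a perfect cube.
  y = -1: RHS = -41 is not a perfect cube.
  y = 2: RHS = 175 is not a perfect cube.
  y = -2: RHS = -209 is not a perfect cube.
  y = 3: RHS = 631 is not a perfect cube.
  y = -3: RHS = -665 is not a perfect cube.
Continuing the search up to |y| = 50 finds no solutions either.
No (x, y) in the scanned range satisfies the equation.

No integer solutions with |y| ≤ 50.


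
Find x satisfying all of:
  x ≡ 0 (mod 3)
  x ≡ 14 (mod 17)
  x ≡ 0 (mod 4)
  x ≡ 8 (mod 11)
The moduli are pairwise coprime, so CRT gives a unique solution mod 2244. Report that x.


Product of moduli M = 3 · 17 · 4 · 11 = 2244.
Merge one congruence at a time:
  Start: x ≡ 0 (mod 3).
  Combine with x ≡ 14 (mod 17); new modulus lcm = 51.
    Write x = 0 + 3·t and substitute into x ≡ 14 (mod 17): 3·t ≡ 14 − 0 = 14 (mod 17).
    The inverse of 3 mod 17 is 6 (since 3·6 = 18 = 1·17 + 1), so t ≡ 6·14 = 84 ≡ 16 (mod 17).
    Then x = 0 + 3·16 = 48, valid modulo lcm(3, 17) = 51: x ≡ 48 (mod 51).
  Combine with x ≡ 0 (mod 4); new modulus lcm = 204.
    Write x = 48 + 51·t and substitute into x ≡ 0 (mod 4): 51·t ≡ 0 − 48 = -48 (mod 4).
    Reduce coefficients mod 4: 3·t ≡ 0 (mod 4).
    The inverse of 3 mod 4 is 3 (since 3·3 = 9 = 2·4 + 1), so t ≡ 3·0 = 0 ≡ 0 (mod 4).
    Then x = 48 + 51·0 = 48, valid modulo lcm(51, 4) = 204: x ≡ 48 (mod 204).
  Combine with x ≡ 8 (mod 11); new modulus lcm = 2244.
    Write x = 48 + 204·t and substitute into x ≡ 8 (mod 11): 204·t ≡ 8 − 48 = -40 (mod 11).
    Reduce coefficients mod 11: 6·t ≡ 4 (mod 11).
    The inverse of 6 mod 11 is 2 (since 6·2 = 12 = 1·11 + 1), so t ≡ 2·4 = 8 ≡ 8 (mod 11).
    Then x = 48 + 204·8 = 1680, valid modulo lcm(204, 11) = 2244: x ≡ 1680 (mod 2244).
Verify against each original: 1680 mod 3 = 0, 1680 mod 17 = 14, 1680 mod 4 = 0, 1680 mod 11 = 8.

x ≡ 1680 (mod 2244).


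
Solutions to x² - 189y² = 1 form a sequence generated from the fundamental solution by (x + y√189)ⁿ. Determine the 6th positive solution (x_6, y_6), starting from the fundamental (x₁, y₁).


Step 1: Find the fundamental solution (x₁, y₁) of x² - 189y² = 1.
  Expand √189 as a continued fraction. a₀ = ⌊√189⌋ = 13; iterate m_{k+1} = d_k·a_k − m_k, d_{k+1} = (189 − m_{k+1}²)/d_k, a_{k+1} = ⌊(a₀ + m_{k+1})/d_{k+1}⌋ (starting m₀ = 0, d₀ = 1), with convergents p_k = a_k·p_{k-1} + p_{k-2}, q_k = a_k·q_{k-1} + q_{k-2} (p₋₁ = 1, q₋₁ = 0):
  k = 0: a₀ = 13; p₀/q₀ = 13/1; p₀² − 189·q₀² = 169 − 189 = -20.
  k = 1: m = 13, d = 20, a = ⌊(13 + 13)/20⌋ = 1; p/q = (1·13 + 1)/(1·1 + 0) = 14/1; p² − 189·q² = 196 − 189 = 7.
  k = 2: m = 7, d = 7, a = ⌊(13 + 7)/7⌋ = 2; p/q = (2·14 + 13)/(2·1 + 1) = 41/3; p² − 189·q² = 1681 − 1701 = -20.
  k = 3: m = 7, d = 20, a = ⌊(13 + 7)/20⌋ = 1; p/q = (1·41 + 14)/(1·3 + 1) = 55/4; p² − 189·q² = 3025 − 3024 = 1.
  The first convergent with p² − 189·q² = 1 gives the fundamental solution (x₁, y₁) = (55, 4).
Step 2: Apply the recurrence (x_{n+1}, y_{n+1}) = (x₁x_n + 189y₁y_n, x₁y_n + y₁x_n) repeatedly.
  From (x_1, y_1) = (55, 4): x_2 = 55·55 + 189·4·4 = 6049; y_2 = 55·4 + 4·55 = 440.
  From (x_2, y_2) = (6049, 440): x_3 = 55·6049 + 189·4·440 = 665335; y_3 = 55·440 + 4·6049 = 48396.
  From (x_3, y_3) = (665335, 48396): x_4 = 55·665335 + 189·4·48396 = 73180801; y_4 = 55·48396 + 4·665335 = 5323120.
  From (x_4, y_4) = (73180801, 5323120): x_5 = 55·73180801 + 189·4·5323120 = 8049222775; y_5 = 55·5323120 + 4·73180801 = 585494804.
  From (x_5, y_5) = (8049222775, 585494804): x_6 = 55·8049222775 + 189·4·585494804 = 885341324449; y_6 = 55·585494804 + 4·8049222775 = 64399105320.
Step 3: Verify x_6² - 189·y_6² = 783829260777109485153601 - 783829260777109485153600 = 1 (should be 1). ✓

(x_1, y_1) = (55, 4); (x_6, y_6) = (885341324449, 64399105320).


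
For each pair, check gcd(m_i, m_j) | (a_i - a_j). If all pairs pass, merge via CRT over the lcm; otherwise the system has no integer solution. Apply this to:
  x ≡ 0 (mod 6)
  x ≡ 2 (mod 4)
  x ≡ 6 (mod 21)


Moduli 6, 4, 21 are not pairwise coprime, so CRT works modulo lcm(m_i) when all pairwise compatibility conditions hold.
Pairwise compatibility: gcd(m_i, m_j) must divide a_i - a_j for every pair.
Merge one congruence at a time:
  Start: x ≡ 0 (mod 6).
  Combine with x ≡ 2 (mod 4): gcd(6, 4) = 2; 2 - 0 = 2, which IS divisible by 2, so compatible.
    Write x = 0 + 6·t and substitute into x ≡ 2 (mod 4): 6·t ≡ 2 − 0 = 2 (mod 4).
    Divide the congruence (and modulus) by g = 2: 3·t ≡ 1 (mod 2).
    Reduce coefficients mod 2: 1·t ≡ 1 (mod 2).
    So t ≡ 1 (mod 2).
    Then x = 0 + 6·1 = 6, valid modulo lcm(6, 4) = 12: x ≡ 6 (mod 12).
  Combine with x ≡ 6 (mod 21): gcd(12, 21) = 3; 6 - 6 = 0, which IS divisible by 3, so compatible.
    Write x = 6 + 12·t and substitute into x ≡ 6 (mod 21): 12·t ≡ 6 − 6 = 0 (mod 21).
    Divide the congruence (and modulus) by g = 3: 4·t ≡ 0 (mod 7).
    The inverse of 4 mod 7 is 2 (since 4·2 = 8 = 1·7 + 1), so t ≡ 2·0 = 0 ≡ 0 (mod 7).
    Then x = 6 + 12·0 = 6, valid modulo lcm(12, 21) = 84: x ≡ 6 (mod 84).
Verify: 6 mod 6 = 0, 6 mod 4 = 2, 6 mod 21 = 6.

x ≡ 6 (mod 84).


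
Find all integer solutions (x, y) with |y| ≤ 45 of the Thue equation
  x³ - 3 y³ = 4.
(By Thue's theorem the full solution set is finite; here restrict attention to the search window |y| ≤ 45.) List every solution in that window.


The equation is x³ - 3y³ = 4. For fixed y, x³ = 3·y³ + 4, so a solution requires the RHS to be a perfect cube.
Strategy: iterate y from -45 to 45, compute RHS = 3·y³ + 4, and check whether it is a (positive or negative) perfect cube.
Check small values of y:
  y = 0: RHS = 4 is not a perfect cube.
  y = 1: RHS = 7 is not a perfect cube.
  y = -1: RHS = 1 = (1)³ ⇒ x = 1 works.
  y = 2: RHS = 28 is not a perfect cube.
  y = -2: RHS = -20 is not a perfect cube.
  y = 3: RHS = 85 is not a perfect cube.
  y = -3: RHS = -77 is not a perfect cube.
Continuing the search up to |y| = 45 finds no further solutions beyond those listed.
Collected solutions: (1, -1).

Solutions (with |y| ≤ 45): (1, -1).


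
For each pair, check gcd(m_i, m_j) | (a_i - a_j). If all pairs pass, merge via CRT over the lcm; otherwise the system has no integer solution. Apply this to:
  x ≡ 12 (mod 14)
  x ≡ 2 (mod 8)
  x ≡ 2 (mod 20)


Moduli 14, 8, 20 are not pairwise coprime, so CRT works modulo lcm(m_i) when all pairwise compatibility conditions hold.
Pairwise compatibility: gcd(m_i, m_j) must divide a_i - a_j for every pair.
Merge one congruence at a time:
  Start: x ≡ 12 (mod 14).
  Combine with x ≡ 2 (mod 8): gcd(14, 8) = 2; 2 - 12 = -10, which IS divisible by 2, so compatible.
    Write x = 12 + 14·t and substitute into x ≡ 2 (mod 8): 14·t ≡ 2 − 12 = -10 (mod 8).
    Divide the congruence (and modulus) by g = 2: 7·t ≡ -5 (mod 4).
    Reduce coefficients mod 4: 3·t ≡ 3 (mod 4).
    The inverse of 3 mod 4 is 3 (since 3·3 = 9 = 2·4 + 1), so t ≡ 3·3 = 9 ≡ 1 (mod 4).
    Then x = 12 + 14·1 = 26, valid modulo lcm(14, 8) = 56: x ≡ 26 (mod 56).
  Combine with x ≡ 2 (mod 20): gcd(56, 20) = 4; 2 - 26 = -24, which IS divisible by 4, so compatible.
    Write x = 26 + 56·t and substitute into x ≡ 2 (mod 20): 56·t ≡ 2 − 26 = -24 (mod 20).
    Divide the congruence (and modulus) by g = 4: 14·t ≡ -6 (mod 5).
    Reduce coefficients mod 5: 4·t ≡ 4 (mod 5).
    The inverse of 4 mod 5 is 4 (since 4·4 = 16 = 3·5 + 1), so t ≡ 4·4 = 16 ≡ 1 (mod 5).
    Then x = 26 + 56·1 = 82, valid modulo lcm(56, 20) = 280: x ≡ 82 (mod 280).
Verify: 82 mod 14 = 12, 82 mod 8 = 2, 82 mod 20 = 2.

x ≡ 82 (mod 280).


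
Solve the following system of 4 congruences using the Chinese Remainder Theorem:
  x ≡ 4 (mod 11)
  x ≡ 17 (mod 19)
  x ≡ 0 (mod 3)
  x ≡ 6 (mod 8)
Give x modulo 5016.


Product of moduli M = 11 · 19 · 3 · 8 = 5016.
Merge one congruence at a time:
  Start: x ≡ 4 (mod 11).
  Combine with x ≡ 17 (mod 19); new modulus lcm = 209.
    Write x = 4 + 11·t and substitute into x ≡ 17 (mod 19): 11·t ≡ 17 − 4 = 13 (mod 19).
    The inverse of 11 mod 19 is 7 (since 11·7 = 77 = 4·19 + 1), so t ≡ 7·13 = 91 ≡ 15 (mod 19).
    Then x = 4 + 11·15 = 169, valid modulo lcm(11, 19) = 209: x ≡ 169 (mod 209).
  Combine with x ≡ 0 (mod 3); new modulus lcm = 627.
    Write x = 169 + 209·t and substitute into x ≡ 0 (mod 3): 209·t ≡ 0 − 169 = -169 (mod 3).
    Reduce coefficients mod 3: 2·t ≡ 2 (mod 3).
    The inverse of 2 mod 3 is 2 (since 2·2 = 4 = 1·3 + 1), so t ≡ 2·2 = 4 ≡ 1 (mod 3).
    Then x = 169 + 209·1 = 378, valid modulo lcm(209, 3) = 627: x ≡ 378 (mod 627).
  Combine with x ≡ 6 (mod 8); new modulus lcm = 5016.
    Write x = 378 + 627·t and substitute into x ≡ 6 (mod 8): 627·t ≡ 6 − 378 = -372 (mod 8).
    Reduce coefficients mod 8: 3·t ≡ 4 (mod 8).
    The inverse of 3 mod 8 is 3 (since 3·3 = 9 = 1·8 + 1), so t ≡ 3·4 = 12 ≡ 4 (mod 8).
    Then x = 378 + 627·4 = 2886, valid modulo lcm(627, 8) = 5016: x ≡ 2886 (mod 5016).
Verify against each original: 2886 mod 11 = 4, 2886 mod 19 = 17, 2886 mod 3 = 0, 2886 mod 8 = 6.

x ≡ 2886 (mod 5016).


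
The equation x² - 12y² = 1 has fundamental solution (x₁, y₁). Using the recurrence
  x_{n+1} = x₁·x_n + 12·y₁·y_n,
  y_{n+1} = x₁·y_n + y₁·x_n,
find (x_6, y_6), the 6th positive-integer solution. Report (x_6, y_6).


Step 1: Find the fundamental solution (x₁, y₁) of x² - 12y² = 1.
  Expand √12 as a continued fraction. a₀ = ⌊√12⌋ = 3; iterate m_{k+1} = d_k·a_k − m_k, d_{k+1} = (12 − m_{k+1}²)/d_k, a_{k+1} = ⌊(a₀ + m_{k+1})/d_{k+1}⌋ (starting m₀ = 0, d₀ = 1), with convergents p_k = a_k·p_{k-1} + p_{k-2}, q_k = a_k·q_{k-1} + q_{k-2} (p₋₁ = 1, q₋₁ = 0):
  k = 0: a₀ = 3; p₀/q₀ = 3/1; p₀² − 12·q₀² = 9 − 12 = -3.
  k = 1: m = 3, d = 3, a = ⌊(3 + 3)/3⌋ = 2; p/q = (2·3 + 1)/(2·1 + 0) = 7/2; p² − 12·q² = 49 − 48 = 1.
  The first convergent with p² − 12·q² = 1 gives the fundamental solution (x₁, y₁) = (7, 2).
Step 2: Apply the recurrence (x_{n+1}, y_{n+1}) = (x₁x_n + 12y₁y_n, x₁y_n + y₁x_n) repeatedly.
  From (x_1, y_1) = (7, 2): x_2 = 7·7 + 12·2·2 = 97; y_2 = 7·2 + 2·7 = 28.
  From (x_2, y_2) = (97, 28): x_3 = 7·97 + 12·2·28 = 1351; y_3 = 7·28 + 2·97 = 390.
  From (x_3, y_3) = (1351, 390): x_4 = 7·1351 + 12·2·390 = 18817; y_4 = 7·390 + 2·1351 = 5432.
  From (x_4, y_4) = (18817, 5432): x_5 = 7·18817 + 12·2·5432 = 262087; y_5 = 7·5432 + 2·18817 = 75658.
  From (x_5, y_5) = (262087, 75658): x_6 = 7·262087 + 12·2·75658 = 3650401; y_6 = 7·75658 + 2·262087 = 1053780.
Step 3: Verify x_6² - 12·y_6² = 13325427460801 - 13325427460800 = 1 (should be 1). ✓

(x_1, y_1) = (7, 2); (x_6, y_6) = (3650401, 1053780).


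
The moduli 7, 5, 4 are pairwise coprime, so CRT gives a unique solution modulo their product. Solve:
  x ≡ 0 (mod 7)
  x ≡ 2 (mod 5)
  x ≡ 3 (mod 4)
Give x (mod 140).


Moduli 7, 5, 4 are pairwise coprime; by CRT there is a unique solution modulo M = 7 · 5 · 4 = 140.
Solve pairwise, accumulating the modulus:
  Start with x ≡ 0 (mod 7).
  Combine with x ≡ 2 (mod 5): since gcd(7, 5) = 1, we get a unique residue mod 35.
    Write x = 0 + 7·t and substitute into x ≡ 2 (mod 5): 7·t ≡ 2 − 0 = 2 (mod 5).
    Reduce coefficients mod 5: 2·t ≡ 2 (mod 5).
    The inverse of 2 mod 5 is 3 (since 2·3 = 6 = 1·5 + 1), so t ≡ 3·2 = 6 ≡ 1 (mod 5).
    Then x = 0 + 7·1 = 7, valid modulo lcm(7, 5) = 35: x ≡ 7 (mod 35).
  Combine with x ≡ 3 (mod 4): since gcd(35, 4) = 1, we get a unique residue mod 140.
    Write x = 7 + 35·t and substitute into x ≡ 3 (mod 4): 35·t ≡ 3 − 7 = -4 (mod 4).
    Reduce coefficients mod 4: 3·t ≡ 0 (mod 4).
    The inverse of 3 mod 4 is 3 (since 3·3 = 9 = 2·4 + 1), so t ≡ 3·0 = 0 ≡ 0 (mod 4).
    Then x = 7 + 35·0 = 7, valid modulo lcm(35, 4) = 140: x ≡ 7 (mod 140).
Verify: 7 mod 7 = 0 ✓, 7 mod 5 = 2 ✓, 7 mod 4 = 3 ✓.

x ≡ 7 (mod 140).


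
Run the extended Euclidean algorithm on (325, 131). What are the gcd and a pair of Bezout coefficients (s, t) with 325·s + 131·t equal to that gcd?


Euclidean algorithm on (325, 131) — divide until remainder is 0:
  325 = 2 · 131 + 63
  131 = 2 · 63 + 5
  63 = 12 · 5 + 3
  5 = 1 · 3 + 2
  3 = 1 · 2 + 1
  2 = 2 · 1 + 0
gcd(325, 131) = 1.
Track Bezout coefficients alongside the remainders: start with r₀ = 325 = a·1 + b·0 (s = 1, t = 0) and r₁ = 131 = a·0 + b·1 (s = 0, t = 1); each new remainder r_{k+1} = r_{k-1} − q_k·r_k inherits s_{k+1} = s_{k-1} − q_k·s_k, t_{k+1} = t_{k-1} − q_k·t_k, so r_k = a·s_k + b·t_k at every step:
  q = 2: r = 63, s = 1 − 2·0 = 1, t = 0 − 2·1 = -2  (check: 325·1 + 131·(-2) = 63)
  q = 2: r = 5, s = 0 − 2·1 = -2, t = 1 − 2·(-2) = 5  (check: 325·(-2) + 131·5 = 5)
  q = 12: r = 3, s = 1 − 12·(-2) = 25, t = -2 − 12·5 = -62  (check: 325·25 + 131·(-62) = 3)
  q = 1: r = 2, s = -2 − 1·25 = -27, t = 5 − 1·(-62) = 67  (check: 325·(-27) + 131·67 = 2)
  q = 1: r = 1, s = 25 − 1·(-27) = 52, t = -62 − 1·67 = -129  (check: 325·52 + 131·(-129) = 1)
The row with r = 1 (the gcd) gives the Bezout coefficients s = 52, t = -129.
Result: 325 · (52) + 131 · (-129) = 1.

gcd(325, 131) = 1; s = 52, t = -129 (check: 325·52 + 131·(-129) = 1).


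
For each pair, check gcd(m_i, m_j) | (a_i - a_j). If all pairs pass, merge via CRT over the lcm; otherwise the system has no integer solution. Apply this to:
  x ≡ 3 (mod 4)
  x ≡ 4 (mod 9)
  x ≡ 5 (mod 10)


Moduli 4, 9, 10 are not pairwise coprime, so CRT works modulo lcm(m_i) when all pairwise compatibility conditions hold.
Pairwise compatibility: gcd(m_i, m_j) must divide a_i - a_j for every pair.
Merge one congruence at a time:
  Start: x ≡ 3 (mod 4).
  Combine with x ≡ 4 (mod 9): gcd(4, 9) = 1; 4 - 3 = 1, which IS divisible by 1, so compatible.
    Write x = 3 + 4·t and substitute into x ≡ 4 (mod 9): 4·t ≡ 4 − 3 = 1 (mod 9).
    The inverse of 4 mod 9 is 7 (since 4·7 = 28 = 3·9 + 1), so t ≡ 7·1 = 7 ≡ 7 (mod 9).
    Then x = 3 + 4·7 = 31, valid modulo lcm(4, 9) = 36: x ≡ 31 (mod 36).
  Combine with x ≡ 5 (mod 10): gcd(36, 10) = 2; 5 - 31 = -26, which IS divisible by 2, so compatible.
    Write x = 31 + 36·t and substitute into x ≡ 5 (mod 10): 36·t ≡ 5 − 31 = -26 (mod 10).
    Divide the congruence (and modulus) by g = 2: 18·t ≡ -13 (mod 5).
    Reduce coefficients mod 5: 3·t ≡ 2 (mod 5).
    The inverse of 3 mod 5 is 2 (since 3·2 = 6 = 1·5 + 1), so t ≡ 2·2 = 4 ≡ 4 (mod 5).
    Then x = 31 + 36·4 = 175, valid modulo lcm(36, 10) = 180: x ≡ 175 (mod 180).
Verify: 175 mod 4 = 3, 175 mod 9 = 4, 175 mod 10 = 5.

x ≡ 175 (mod 180).


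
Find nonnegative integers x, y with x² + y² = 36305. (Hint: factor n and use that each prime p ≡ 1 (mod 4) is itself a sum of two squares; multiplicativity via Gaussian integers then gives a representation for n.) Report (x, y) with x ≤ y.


Step 1: Factor n = 36305 = 5 · 53 · 137.
Step 2: Check the mod-4 condition on each prime factor: 5 ≡ 1 (mod 4), exponent 1; 53 ≡ 1 (mod 4), exponent 1; 137 ≡ 1 (mod 4), exponent 1.
All primes ≡ 3 (mod 4) appear to even exponent (or don't appear), so by the two-squares theorem n IS expressible as a sum of two squares.
Step 3: Build a representation. Here n = 5 · 53 · 137 is a product of primes ≡ 1 (mod 4). Each prime p ≡ 1 (mod 4) is itself a sum of two squares; find a² by testing p − a² for a perfect square:
  5: 5 − 1² = 4 = 2² ⇒ 5 = 1² + 2².
  53: 53 − 1² = 52, 53 − 2² = 49 = 7² ⇒ 53 = 2² + 7².
  137: 137 − 1² = 136, 137 − 2² = 133, 137 − 3² = 128, 137 − 4² = 121 = 11² ⇒ 137 = 4² + 11².
  Combine using the Brahmagupta–Fibonacci identity (a² + b²)(c² + d²) = (ac − bd)² + (ad + bc)² = (ac + bd)² + (ad − bc)²:
  5 · 53 = 265: from (1² + 2²)(2² + 7²), take (1·2 − 2·7, 1·7 + 2·2) = (2 − 14, 7 + 4) = (-12, 11); dropping signs (only squares matter) gives (12, 11); check 12² + 11² = 144 + 121 = 265 ✓.
  265 · 137 = 36305: from (12² + 11²)(4² + 11²), take (12·4 − 11·11, 12·11 + 11·4) = (48 − 121, 132 + 44) = (-73, 176); dropping signs (only squares matter) gives (73, 176); check 73² + 176² = 5329 + 30976 = 36305 ✓.
Step 4: Order so x ≤ y and verify: 73² + 176² = 5329 + 30976 = 36305 = n. ✓

n = 36305 = 73² + 176² (one valid representation with x ≤ y).


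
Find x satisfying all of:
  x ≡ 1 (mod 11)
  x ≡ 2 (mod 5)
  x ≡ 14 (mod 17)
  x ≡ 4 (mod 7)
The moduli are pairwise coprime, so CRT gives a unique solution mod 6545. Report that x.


Product of moduli M = 11 · 5 · 17 · 7 = 6545.
Merge one congruence at a time:
  Start: x ≡ 1 (mod 11).
  Combine with x ≡ 2 (mod 5); new modulus lcm = 55.
    Write x = 1 + 11·t and substitute into x ≡ 2 (mod 5): 11·t ≡ 2 − 1 = 1 (mod 5).
    Reduce coefficients mod 5: 1·t ≡ 1 (mod 5).
    So t ≡ 1 (mod 5).
    Then x = 1 + 11·1 = 12, valid modulo lcm(11, 5) = 55: x ≡ 12 (mod 55).
  Combine with x ≡ 14 (mod 17); new modulus lcm = 935.
    Write x = 12 + 55·t and substitute into x ≡ 14 (mod 17): 55·t ≡ 14 − 12 = 2 (mod 17).
    Reduce coefficients mod 17: 4·t ≡ 2 (mod 17).
    The inverse of 4 mod 17 is 13 (since 4·13 = 52 = 3·17 + 1), so t ≡ 13·2 = 26 ≡ 9 (mod 17).
    Then x = 12 + 55·9 = 507, valid modulo lcm(55, 17) = 935: x ≡ 507 (mod 935).
  Combine with x ≡ 4 (mod 7); new modulus lcm = 6545.
    Write x = 507 + 935·t and substitute into x ≡ 4 (mod 7): 935·t ≡ 4 − 507 = -503 (mod 7).
    Reduce coefficients mod 7: 4·t ≡ 1 (mod 7).
    The inverse of 4 mod 7 is 2 (since 4·2 = 8 = 1·7 + 1), so t ≡ 2·1 = 2 ≡ 2 (mod 7).
    Then x = 507 + 935·2 = 2377, valid modulo lcm(935, 7) = 6545: x ≡ 2377 (mod 6545).
Verify against each original: 2377 mod 11 = 1, 2377 mod 5 = 2, 2377 mod 17 = 14, 2377 mod 7 = 4.

x ≡ 2377 (mod 6545).


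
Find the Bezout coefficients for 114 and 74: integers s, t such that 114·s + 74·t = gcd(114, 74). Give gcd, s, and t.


Euclidean algorithm on (114, 74) — divide until remainder is 0:
  114 = 1 · 74 + 40
  74 = 1 · 40 + 34
  40 = 1 · 34 + 6
  34 = 5 · 6 + 4
  6 = 1 · 4 + 2
  4 = 2 · 2 + 0
gcd(114, 74) = 2.
Track Bezout coefficients alongside the remainders: start with r₀ = 114 = a·1 + b·0 (s = 1, t = 0) and r₁ = 74 = a·0 + b·1 (s = 0, t = 1); each new remainder r_{k+1} = r_{k-1} − q_k·r_k inherits s_{k+1} = s_{k-1} − q_k·s_k, t_{k+1} = t_{k-1} − q_k·t_k, so r_k = a·s_k + b·t_k at every step:
  q = 1: r = 40, s = 1 − 1·0 = 1, t = 0 − 1·1 = -1  (check: 114·1 + 74·(-1) = 40)
  q = 1: r = 34, s = 0 − 1·1 = -1, t = 1 − 1·(-1) = 2  (check: 114·(-1) + 74·2 = 34)
  q = 1: r = 6, s = 1 − 1·(-1) = 2, t = -1 − 1·2 = -3  (check: 114·2 + 74·(-3) = 6)
  q = 5: r = 4, s = -1 − 5·2 = -11, t = 2 − 5·(-3) = 17  (check: 114·(-11) + 74·17 = 4)
  q = 1: r = 2, s = 2 − 1·(-11) = 13, t = -3 − 1·17 = -20  (check: 114·13 + 74·(-20) = 2)
The row with r = 2 (the gcd) gives the Bezout coefficients s = 13, t = -20.
Result: 114 · (13) + 74 · (-20) = 2.

gcd(114, 74) = 2; s = 13, t = -20 (check: 114·13 + 74·(-20) = 2).


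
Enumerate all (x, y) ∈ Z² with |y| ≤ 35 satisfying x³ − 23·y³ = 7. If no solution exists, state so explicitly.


The equation is x³ - 23y³ = 7. For fixed y, x³ = 23·y³ + 7, so a solution requires the RHS to be a perfect cube.
Strategy: iterate y from -35 to 35, compute RHS = 23·y³ + 7, and check whether it is a (positive or negative) perfect cube.
Check small values of y:
  y = 0: RHS = 7 is not a perfect cube.
  y = 1: RHS = 30 is not a perfect cube.
  y = -1: RHS = -16 is not a perfect cube.
  y = 2: RHS = 191 is not a perfect cube.
  y = -2: RHS = -177 is not a perfect cube.
  y = 3: RHS = 628 is not a perfect cube.
  y = -3: RHS = -614 is not a perfect cube.
Continuing the search up to |y| = 35 finds no solutions either.
No (x, y) in the scanned range satisfies the equation.

No integer solutions with |y| ≤ 35.


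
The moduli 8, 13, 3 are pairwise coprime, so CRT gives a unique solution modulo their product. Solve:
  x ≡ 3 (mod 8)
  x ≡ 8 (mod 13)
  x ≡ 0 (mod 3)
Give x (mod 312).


Moduli 8, 13, 3 are pairwise coprime; by CRT there is a unique solution modulo M = 8 · 13 · 3 = 312.
Solve pairwise, accumulating the modulus:
  Start with x ≡ 3 (mod 8).
  Combine with x ≡ 8 (mod 13): since gcd(8, 13) = 1, we get a unique residue mod 104.
    Write x = 3 + 8·t and substitute into x ≡ 8 (mod 13): 8·t ≡ 8 − 3 = 5 (mod 13).
    The inverse of 8 mod 13 is 5 (since 8·5 = 40 = 3·13 + 1), so t ≡ 5·5 = 25 ≡ 12 (mod 13).
    Then x = 3 + 8·12 = 99, valid modulo lcm(8, 13) = 104: x ≡ 99 (mod 104).
  Combine with x ≡ 0 (mod 3): since gcd(104, 3) = 1, we get a unique residue mod 312.
    Write x = 99 + 104·t and substitute into x ≡ 0 (mod 3): 104·t ≡ 0 − 99 = -99 (mod 3).
    Reduce coefficients mod 3: 2·t ≡ 0 (mod 3).
    The inverse of 2 mod 3 is 2 (since 2·2 = 4 = 1·3 + 1), so t ≡ 2·0 = 0 ≡ 0 (mod 3).
    Then x = 99 + 104·0 = 99, valid modulo lcm(104, 3) = 312: x ≡ 99 (mod 312).
Verify: 99 mod 8 = 3 ✓, 99 mod 13 = 8 ✓, 99 mod 3 = 0 ✓.

x ≡ 99 (mod 312).


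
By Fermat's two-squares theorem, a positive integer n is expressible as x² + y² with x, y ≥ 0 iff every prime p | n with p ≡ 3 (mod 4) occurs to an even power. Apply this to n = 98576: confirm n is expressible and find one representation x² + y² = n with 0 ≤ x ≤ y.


Step 1: Factor n = 98576 = 2^4 · 61 · 101.
Step 2: Check the mod-4 condition on each prime factor: 2 = 2 (special); 61 ≡ 1 (mod 4), exponent 1; 101 ≡ 1 (mod 4), exponent 1.
All primes ≡ 3 (mod 4) appear to even exponent (or don't appear), so by the two-squares theorem n IS expressible as a sum of two squares.
Step 3: Build a representation. Group n = k² · m with k = 4 and m = 61 · 101 = 6161 (a product of primes ≡ 1 (mod 4)); a representation of m scales to one of n via (k·x)² + (k·y)² = k²(x² + y²). Each prime p ≡ 1 (mod 4) is itself a sum of two squares; find a² by testing p − a² for a perfect square:
  61: 61 − 1² = 60, 61 − 2² = 57, 61 − 3² = 52, 61 − 4² = 45, 61 − 5² = 36 = 6² ⇒ 61 = 5² + 6².
  101: 101 − 1² = 100 = 10² ⇒ 101 = 1² + 10².
  Combine using the Brahmagupta–Fibonacci identity (a² + b²)(c² + d²) = (ac − bd)² + (ad + bc)² = (ac + bd)² + (ad − bc)²:
  61 · 101 = 6161: from (5² + 6²)(1² + 10²), take (5·1 − 6·10, 5·10 + 6·1) = (5 − 60, 50 + 6) = (-55, 56); dropping signs (only squares matter) gives (55, 56); check 55² + 56² = 3025 + 3136 = 6161 ✓.
  Scale by k = 4: (4·55, 4·56) = (220, 224).
Step 4: Order so x ≤ y and verify: 220² + 224² = 48400 + 50176 = 98576 = n. ✓

n = 98576 = 220² + 224² (one valid representation with x ≤ y).
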